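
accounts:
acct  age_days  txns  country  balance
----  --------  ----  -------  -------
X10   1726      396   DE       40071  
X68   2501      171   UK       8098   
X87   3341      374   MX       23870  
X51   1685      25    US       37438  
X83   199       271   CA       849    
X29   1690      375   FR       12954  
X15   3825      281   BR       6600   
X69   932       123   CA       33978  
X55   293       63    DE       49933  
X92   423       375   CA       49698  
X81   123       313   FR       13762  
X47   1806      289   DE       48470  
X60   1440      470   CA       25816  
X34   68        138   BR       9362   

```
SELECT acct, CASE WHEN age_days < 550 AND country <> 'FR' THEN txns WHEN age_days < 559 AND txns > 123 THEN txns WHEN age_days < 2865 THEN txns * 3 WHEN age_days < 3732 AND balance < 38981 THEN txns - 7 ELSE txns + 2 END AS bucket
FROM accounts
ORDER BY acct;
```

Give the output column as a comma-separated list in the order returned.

acct=X10: age_days < 2865 → 1188
acct=X15: ELSE → 283
acct=X29: age_days < 2865 → 1125
acct=X34: age_days < 550 AND country <> 'FR' → 138
acct=X47: age_days < 2865 → 867
acct=X51: age_days < 2865 → 75
acct=X55: age_days < 550 AND country <> 'FR' → 63
acct=X60: age_days < 2865 → 1410
acct=X68: age_days < 2865 → 513
acct=X69: age_days < 2865 → 369
acct=X81: age_days < 559 AND txns > 123 → 313
acct=X83: age_days < 550 AND country <> 'FR' → 271
acct=X87: age_days < 3732 AND balance < 38981 → 367
acct=X92: age_days < 550 AND country <> 'FR' → 375

1188, 283, 1125, 138, 867, 75, 63, 1410, 513, 369, 313, 271, 367, 375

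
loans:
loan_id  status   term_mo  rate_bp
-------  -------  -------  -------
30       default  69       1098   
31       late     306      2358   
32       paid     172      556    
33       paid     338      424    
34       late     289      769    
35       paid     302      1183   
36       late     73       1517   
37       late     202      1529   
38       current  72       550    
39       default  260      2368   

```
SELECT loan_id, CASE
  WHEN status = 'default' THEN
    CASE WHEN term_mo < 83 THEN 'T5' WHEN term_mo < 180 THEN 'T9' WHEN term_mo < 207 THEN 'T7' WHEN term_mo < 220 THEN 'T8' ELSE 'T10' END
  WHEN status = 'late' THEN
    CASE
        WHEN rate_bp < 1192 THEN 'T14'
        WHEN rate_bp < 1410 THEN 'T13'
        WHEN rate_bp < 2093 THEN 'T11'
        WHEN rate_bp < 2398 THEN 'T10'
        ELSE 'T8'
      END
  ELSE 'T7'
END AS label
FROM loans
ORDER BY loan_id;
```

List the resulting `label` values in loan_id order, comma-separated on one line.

loan_id=30: status='default' → inner[term_mo < 83] → T5
loan_id=31: status='late' → inner[rate_bp < 2398] → T10
loan_id=32: status='paid' → outer ELSE → T7
loan_id=33: status='paid' → outer ELSE → T7
loan_id=34: status='late' → inner[rate_bp < 1192] → T14
loan_id=35: status='paid' → outer ELSE → T7
loan_id=36: status='late' → inner[rate_bp < 2093] → T11
loan_id=37: status='late' → inner[rate_bp < 2093] → T11
loan_id=38: status='current' → outer ELSE → T7
loan_id=39: status='default' → inner[ELSE] → T10

T5, T10, T7, T7, T14, T7, T11, T11, T7, T10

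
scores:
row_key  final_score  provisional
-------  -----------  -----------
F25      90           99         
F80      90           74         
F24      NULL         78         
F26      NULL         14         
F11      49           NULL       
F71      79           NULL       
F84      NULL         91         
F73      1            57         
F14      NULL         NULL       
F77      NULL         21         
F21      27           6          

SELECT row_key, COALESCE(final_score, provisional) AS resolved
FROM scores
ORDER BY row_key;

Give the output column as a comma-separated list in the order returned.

49, NULL, 27, 78, 90, 14, 79, 1, 21, 90, 91

row_key=F11: final_score=49 → 49
row_key=F14: final_score=NULL, provisional=NULL (all NULL) → NULL
row_key=F21: final_score=27 → 27
row_key=F24: final_score=NULL, provisional=78 → 78
row_key=F25: final_score=90 → 90
row_key=F26: final_score=NULL, provisional=14 → 14
row_key=F71: final_score=79 → 79
row_key=F73: final_score=1 → 1
row_key=F77: final_score=NULL, provisional=21 → 21
row_key=F80: final_score=90 → 90
row_key=F84: final_score=NULL, provisional=91 → 91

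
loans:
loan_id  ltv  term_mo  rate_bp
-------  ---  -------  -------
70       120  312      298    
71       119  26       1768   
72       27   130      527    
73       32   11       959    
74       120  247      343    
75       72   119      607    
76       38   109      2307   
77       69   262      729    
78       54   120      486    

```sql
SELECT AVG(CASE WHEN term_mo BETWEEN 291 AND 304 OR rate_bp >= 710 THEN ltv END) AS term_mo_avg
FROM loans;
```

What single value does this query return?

64.5

loan_id=70: ✗
loan_id=71: ✓ → 119
loan_id=72: ✗
loan_id=73: ✓ → 32
loan_id=74: ✗
loan_id=75: ✗
loan_id=76: ✓ → 38
loan_id=77: ✓ → 69
loan_id=78: ✗
term_mo_avg = (119 + 32 + 38 + 69) / 4 = 64.5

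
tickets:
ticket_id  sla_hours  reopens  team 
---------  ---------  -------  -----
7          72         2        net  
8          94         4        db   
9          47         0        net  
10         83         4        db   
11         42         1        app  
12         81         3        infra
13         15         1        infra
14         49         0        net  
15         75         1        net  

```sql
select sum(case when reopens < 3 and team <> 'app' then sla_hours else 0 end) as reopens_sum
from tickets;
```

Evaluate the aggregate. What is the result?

258

ticket_id=7: ✓ → 72
ticket_id=8: ✗
ticket_id=9: ✓ → 47
ticket_id=10: ✗
ticket_id=11: ✗
ticket_id=12: ✗
ticket_id=13: ✓ → 15
ticket_id=14: ✓ → 49
ticket_id=15: ✓ → 75
reopens_sum = 72 + 47 + 15 + 49 + 75 = 258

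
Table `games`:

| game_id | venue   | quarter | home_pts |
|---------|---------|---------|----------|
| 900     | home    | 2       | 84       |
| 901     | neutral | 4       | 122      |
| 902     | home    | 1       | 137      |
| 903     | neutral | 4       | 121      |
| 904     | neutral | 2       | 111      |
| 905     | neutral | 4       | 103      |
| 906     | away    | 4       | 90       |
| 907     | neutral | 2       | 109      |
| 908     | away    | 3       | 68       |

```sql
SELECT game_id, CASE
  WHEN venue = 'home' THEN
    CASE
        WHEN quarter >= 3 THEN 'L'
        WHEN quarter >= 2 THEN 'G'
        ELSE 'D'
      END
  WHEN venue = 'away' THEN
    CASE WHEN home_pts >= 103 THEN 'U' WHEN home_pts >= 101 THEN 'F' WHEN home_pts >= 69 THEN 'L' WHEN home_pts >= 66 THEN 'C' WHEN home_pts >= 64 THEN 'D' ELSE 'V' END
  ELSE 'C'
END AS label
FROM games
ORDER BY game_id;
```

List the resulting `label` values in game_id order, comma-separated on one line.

G, C, D, C, C, C, L, C, C

game_id=900: venue='home' → inner[quarter >= 2] → G
game_id=901: venue='neutral' → outer ELSE → C
game_id=902: venue='home' → inner[ELSE] → D
game_id=903: venue='neutral' → outer ELSE → C
game_id=904: venue='neutral' → outer ELSE → C
game_id=905: venue='neutral' → outer ELSE → C
game_id=906: venue='away' → inner[home_pts >= 69] → L
game_id=907: venue='neutral' → outer ELSE → C
game_id=908: venue='away' → inner[home_pts >= 66] → C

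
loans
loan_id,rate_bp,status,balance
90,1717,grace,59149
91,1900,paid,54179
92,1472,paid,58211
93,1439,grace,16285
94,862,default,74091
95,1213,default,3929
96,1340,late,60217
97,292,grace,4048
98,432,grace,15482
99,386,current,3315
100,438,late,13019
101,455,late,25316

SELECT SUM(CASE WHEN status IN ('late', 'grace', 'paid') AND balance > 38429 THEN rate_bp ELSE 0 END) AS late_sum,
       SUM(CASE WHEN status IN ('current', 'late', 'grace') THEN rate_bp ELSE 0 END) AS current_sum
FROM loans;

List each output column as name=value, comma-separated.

late_sum=6429, current_sum=6499

[late_sum: status IN ('late', 'grace', 'paid') AND balance > 38429]
loan_id=90: ✓ → 1717
loan_id=91: ✓ → 1900
loan_id=92: ✓ → 1472
loan_id=93: ✗
loan_id=94: ✗
loan_id=95: ✗
loan_id=96: ✓ → 1340
loan_id=97: ✗
loan_id=98: ✗
loan_id=99: ✗
loan_id=100: ✗
loan_id=101: ✗
late_sum = 1717 + 1900 + 1472 + 1340 = 6429
—
[current_sum: status IN ('current', 'late', 'grace')]
loan_id=90: ✓ → 1717
loan_id=91: ✗
loan_id=92: ✗
loan_id=93: ✓ → 1439
loan_id=94: ✗
loan_id=95: ✗
loan_id=96: ✓ → 1340
loan_id=97: ✓ → 292
loan_id=98: ✓ → 432
loan_id=99: ✓ → 386
loan_id=100: ✓ → 438
loan_id=101: ✓ → 455
current_sum = 1717 + 1439 + 1340 + 292 + 432 + 386 + 438 + 455 = 6499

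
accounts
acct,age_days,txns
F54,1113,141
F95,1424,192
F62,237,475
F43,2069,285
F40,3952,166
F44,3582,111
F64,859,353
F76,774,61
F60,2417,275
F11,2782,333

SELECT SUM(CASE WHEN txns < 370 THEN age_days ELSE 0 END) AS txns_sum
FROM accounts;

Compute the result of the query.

acct=F54: ✓ → 1113
acct=F95: ✓ → 1424
acct=F62: ✗
acct=F43: ✓ → 2069
acct=F40: ✓ → 3952
acct=F44: ✓ → 3582
acct=F64: ✓ → 859
acct=F76: ✓ → 774
acct=F60: ✓ → 2417
acct=F11: ✓ → 2782
txns_sum = 1113 + 1424 + 2069 + 3952 + 3582 + 859 + 774 + 2417 + 2782 = 18972

18972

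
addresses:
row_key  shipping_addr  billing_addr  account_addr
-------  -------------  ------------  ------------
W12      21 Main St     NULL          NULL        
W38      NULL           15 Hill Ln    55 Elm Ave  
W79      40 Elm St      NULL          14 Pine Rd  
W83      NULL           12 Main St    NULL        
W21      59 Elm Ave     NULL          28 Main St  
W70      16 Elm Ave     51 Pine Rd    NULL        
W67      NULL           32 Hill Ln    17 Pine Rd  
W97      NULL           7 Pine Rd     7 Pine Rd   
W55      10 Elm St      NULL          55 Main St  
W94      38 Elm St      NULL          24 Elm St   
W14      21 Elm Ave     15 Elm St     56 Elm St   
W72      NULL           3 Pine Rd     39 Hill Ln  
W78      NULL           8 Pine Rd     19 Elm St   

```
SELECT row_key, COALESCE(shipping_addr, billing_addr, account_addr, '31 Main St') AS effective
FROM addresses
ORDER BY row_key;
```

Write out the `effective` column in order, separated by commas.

row_key=W12: shipping_addr=21 Main St → 21 Main St
row_key=W14: shipping_addr=21 Elm Ave → 21 Elm Ave
row_key=W21: shipping_addr=59 Elm Ave → 59 Elm Ave
row_key=W38: shipping_addr=NULL, billing_addr=15 Hill Ln → 15 Hill Ln
row_key=W55: shipping_addr=10 Elm St → 10 Elm St
row_key=W67: shipping_addr=NULL, billing_addr=32 Hill Ln → 32 Hill Ln
row_key=W70: shipping_addr=16 Elm Ave → 16 Elm Ave
row_key=W72: shipping_addr=NULL, billing_addr=3 Pine Rd → 3 Pine Rd
row_key=W78: shipping_addr=NULL, billing_addr=8 Pine Rd → 8 Pine Rd
row_key=W79: shipping_addr=40 Elm St → 40 Elm St
row_key=W83: shipping_addr=NULL, billing_addr=12 Main St → 12 Main St
row_key=W94: shipping_addr=38 Elm St → 38 Elm St
row_key=W97: shipping_addr=NULL, billing_addr=7 Pine Rd → 7 Pine Rd

21 Main St, 21 Elm Ave, 59 Elm Ave, 15 Hill Ln, 10 Elm St, 32 Hill Ln, 16 Elm Ave, 3 Pine Rd, 8 Pine Rd, 40 Elm St, 12 Main St, 38 Elm St, 7 Pine Rd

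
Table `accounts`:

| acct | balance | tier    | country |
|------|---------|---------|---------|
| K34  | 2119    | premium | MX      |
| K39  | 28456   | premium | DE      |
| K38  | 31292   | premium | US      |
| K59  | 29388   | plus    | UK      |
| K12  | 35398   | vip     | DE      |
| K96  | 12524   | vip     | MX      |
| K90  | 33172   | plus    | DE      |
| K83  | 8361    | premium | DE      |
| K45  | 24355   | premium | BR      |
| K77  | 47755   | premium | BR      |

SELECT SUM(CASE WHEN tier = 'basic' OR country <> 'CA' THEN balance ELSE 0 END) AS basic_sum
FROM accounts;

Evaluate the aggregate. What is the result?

252820

acct=K34: ✓ → 2119
acct=K39: ✓ → 28456
acct=K38: ✓ → 31292
acct=K59: ✓ → 29388
acct=K12: ✓ → 35398
acct=K96: ✓ → 12524
acct=K90: ✓ → 33172
acct=K83: ✓ → 8361
acct=K45: ✓ → 24355
acct=K77: ✓ → 47755
basic_sum = 2119 + 28456 + 31292 + 29388 + 35398 + 12524 + 33172 + 8361 + 24355 + 47755 = 252820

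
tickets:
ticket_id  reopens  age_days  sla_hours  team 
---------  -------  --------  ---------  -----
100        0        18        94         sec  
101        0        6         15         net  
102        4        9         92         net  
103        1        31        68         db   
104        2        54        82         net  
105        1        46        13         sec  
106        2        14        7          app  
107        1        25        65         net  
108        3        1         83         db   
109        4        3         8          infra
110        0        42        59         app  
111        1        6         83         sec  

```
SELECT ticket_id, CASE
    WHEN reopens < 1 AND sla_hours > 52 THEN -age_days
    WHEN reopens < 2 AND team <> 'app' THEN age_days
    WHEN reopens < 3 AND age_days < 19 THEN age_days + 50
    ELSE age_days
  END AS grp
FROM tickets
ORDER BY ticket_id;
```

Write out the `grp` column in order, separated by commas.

-18, 6, 9, 31, 54, 46, 64, 25, 1, 3, -42, 6

ticket_id=100: reopens < 1 AND sla_hours > 52 → -18
ticket_id=101: reopens < 2 AND team <> 'app' → 6
ticket_id=102: ELSE → 9
ticket_id=103: reopens < 2 AND team <> 'app' → 31
ticket_id=104: ELSE → 54
ticket_id=105: reopens < 2 AND team <> 'app' → 46
ticket_id=106: reopens < 3 AND age_days < 19 → 64
ticket_id=107: reopens < 2 AND team <> 'app' → 25
ticket_id=108: ELSE → 1
ticket_id=109: ELSE → 3
ticket_id=110: reopens < 1 AND sla_hours > 52 → -42
ticket_id=111: reopens < 2 AND team <> 'app' → 6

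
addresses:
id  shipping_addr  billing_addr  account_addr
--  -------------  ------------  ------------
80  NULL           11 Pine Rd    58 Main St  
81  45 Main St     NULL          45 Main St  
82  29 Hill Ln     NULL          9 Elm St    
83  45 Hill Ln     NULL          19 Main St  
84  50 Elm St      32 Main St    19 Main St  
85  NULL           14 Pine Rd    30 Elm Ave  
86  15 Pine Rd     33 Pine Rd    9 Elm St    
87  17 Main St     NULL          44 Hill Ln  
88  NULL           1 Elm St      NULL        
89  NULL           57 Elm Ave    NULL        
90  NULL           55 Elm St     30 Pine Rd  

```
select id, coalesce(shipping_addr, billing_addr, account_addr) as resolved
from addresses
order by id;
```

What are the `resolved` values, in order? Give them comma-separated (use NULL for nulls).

11 Pine Rd, 45 Main St, 29 Hill Ln, 45 Hill Ln, 50 Elm St, 14 Pine Rd, 15 Pine Rd, 17 Main St, 1 Elm St, 57 Elm Ave, 55 Elm St

id=80: shipping_addr=NULL, billing_addr=11 Pine Rd → 11 Pine Rd
id=81: shipping_addr=45 Main St → 45 Main St
id=82: shipping_addr=29 Hill Ln → 29 Hill Ln
id=83: shipping_addr=45 Hill Ln → 45 Hill Ln
id=84: shipping_addr=50 Elm St → 50 Elm St
id=85: shipping_addr=NULL, billing_addr=14 Pine Rd → 14 Pine Rd
id=86: shipping_addr=15 Pine Rd → 15 Pine Rd
id=87: shipping_addr=17 Main St → 17 Main St
id=88: shipping_addr=NULL, billing_addr=1 Elm St → 1 Elm St
id=89: shipping_addr=NULL, billing_addr=57 Elm Ave → 57 Elm Ave
id=90: shipping_addr=NULL, billing_addr=55 Elm St → 55 Elm St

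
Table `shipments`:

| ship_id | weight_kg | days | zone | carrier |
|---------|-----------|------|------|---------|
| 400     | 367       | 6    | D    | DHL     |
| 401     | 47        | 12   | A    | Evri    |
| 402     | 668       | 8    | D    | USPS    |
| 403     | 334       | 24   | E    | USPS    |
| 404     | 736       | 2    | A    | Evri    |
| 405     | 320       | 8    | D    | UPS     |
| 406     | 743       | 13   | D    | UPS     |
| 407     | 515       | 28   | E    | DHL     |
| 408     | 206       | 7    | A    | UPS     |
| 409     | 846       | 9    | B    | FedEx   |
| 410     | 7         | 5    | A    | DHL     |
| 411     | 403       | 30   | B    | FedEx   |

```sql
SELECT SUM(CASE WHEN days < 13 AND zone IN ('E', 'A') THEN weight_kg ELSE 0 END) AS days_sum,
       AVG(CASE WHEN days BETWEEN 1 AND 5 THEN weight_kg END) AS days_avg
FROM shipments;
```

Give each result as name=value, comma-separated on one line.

[days_sum: days < 13 AND zone IN ('E', 'A')]
ship_id=400: ✗
ship_id=401: ✓ → 47
ship_id=402: ✗
ship_id=403: ✗
ship_id=404: ✓ → 736
ship_id=405: ✗
ship_id=406: ✗
ship_id=407: ✗
ship_id=408: ✓ → 206
ship_id=409: ✗
ship_id=410: ✓ → 7
ship_id=411: ✗
days_sum = 47 + 736 + 206 + 7 = 996
—
[days_avg: days BETWEEN 1 AND 5]
ship_id=400: ✗
ship_id=401: ✗
ship_id=402: ✗
ship_id=403: ✗
ship_id=404: ✓ → 736
ship_id=405: ✗
ship_id=406: ✗
ship_id=407: ✗
ship_id=408: ✗
ship_id=409: ✗
ship_id=410: ✓ → 7
ship_id=411: ✗
days_avg = (736 + 7) / 2 = 371.5

days_sum=996, days_avg=371.5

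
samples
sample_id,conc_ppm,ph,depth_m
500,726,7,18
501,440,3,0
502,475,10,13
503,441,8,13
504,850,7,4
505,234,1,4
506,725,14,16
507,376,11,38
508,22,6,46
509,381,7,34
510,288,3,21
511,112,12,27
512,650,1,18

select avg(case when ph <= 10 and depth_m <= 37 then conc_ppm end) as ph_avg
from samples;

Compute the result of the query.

sample_id=500: ✓ → 726
sample_id=501: ✓ → 440
sample_id=502: ✓ → 475
sample_id=503: ✓ → 441
sample_id=504: ✓ → 850
sample_id=505: ✓ → 234
sample_id=506: ✗
sample_id=507: ✗
sample_id=508: ✗
sample_id=509: ✓ → 381
sample_id=510: ✓ → 288
sample_id=511: ✗
sample_id=512: ✓ → 650
ph_avg = (726 + 440 + 475 + 441 + 850 + 234 + 381 + 288 + 650) / 9 = 498.3333333333

498.3333333333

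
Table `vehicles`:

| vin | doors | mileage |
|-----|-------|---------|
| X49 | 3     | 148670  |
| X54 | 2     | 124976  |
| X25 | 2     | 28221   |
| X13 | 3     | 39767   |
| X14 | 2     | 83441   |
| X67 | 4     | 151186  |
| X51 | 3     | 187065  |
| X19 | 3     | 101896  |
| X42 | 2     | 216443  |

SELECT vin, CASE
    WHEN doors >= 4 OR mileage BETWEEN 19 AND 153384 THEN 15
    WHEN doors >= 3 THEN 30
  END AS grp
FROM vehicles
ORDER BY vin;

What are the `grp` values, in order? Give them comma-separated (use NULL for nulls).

15, 15, 15, 15, NULL, 15, 30, 15, 15

vin=X13: doors >= 4 OR mileage BETWEEN 19 AND 153384 → 15
vin=X14: doors >= 4 OR mileage BETWEEN 19 AND 153384 → 15
vin=X19: doors >= 4 OR mileage BETWEEN 19 AND 153384 → 15
vin=X25: doors >= 4 OR mileage BETWEEN 19 AND 153384 → 15
vin=X42: (no match → NULL) → NULL
vin=X49: doors >= 4 OR mileage BETWEEN 19 AND 153384 → 15
vin=X51: doors >= 3 → 30
vin=X54: doors >= 4 OR mileage BETWEEN 19 AND 153384 → 15
vin=X67: doors >= 4 OR mileage BETWEEN 19 AND 153384 → 15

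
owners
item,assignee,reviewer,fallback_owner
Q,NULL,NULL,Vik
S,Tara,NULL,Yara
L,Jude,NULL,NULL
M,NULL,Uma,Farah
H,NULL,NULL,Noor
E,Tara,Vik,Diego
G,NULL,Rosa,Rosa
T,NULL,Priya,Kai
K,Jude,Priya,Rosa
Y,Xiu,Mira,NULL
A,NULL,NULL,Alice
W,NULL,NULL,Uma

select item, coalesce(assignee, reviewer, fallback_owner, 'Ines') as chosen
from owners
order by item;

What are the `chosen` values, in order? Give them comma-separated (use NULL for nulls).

Alice, Tara, Rosa, Noor, Jude, Jude, Uma, Vik, Tara, Priya, Uma, Xiu

item=A: assignee=NULL, reviewer=NULL, fallback_owner=Alice → Alice
item=E: assignee=Tara → Tara
item=G: assignee=NULL, reviewer=Rosa → Rosa
item=H: assignee=NULL, reviewer=NULL, fallback_owner=Noor → Noor
item=K: assignee=Jude → Jude
item=L: assignee=Jude → Jude
item=M: assignee=NULL, reviewer=Uma → Uma
item=Q: assignee=NULL, reviewer=NULL, fallback_owner=Vik → Vik
item=S: assignee=Tara → Tara
item=T: assignee=NULL, reviewer=Priya → Priya
item=W: assignee=NULL, reviewer=NULL, fallback_owner=Uma → Uma
item=Y: assignee=Xiu → Xiu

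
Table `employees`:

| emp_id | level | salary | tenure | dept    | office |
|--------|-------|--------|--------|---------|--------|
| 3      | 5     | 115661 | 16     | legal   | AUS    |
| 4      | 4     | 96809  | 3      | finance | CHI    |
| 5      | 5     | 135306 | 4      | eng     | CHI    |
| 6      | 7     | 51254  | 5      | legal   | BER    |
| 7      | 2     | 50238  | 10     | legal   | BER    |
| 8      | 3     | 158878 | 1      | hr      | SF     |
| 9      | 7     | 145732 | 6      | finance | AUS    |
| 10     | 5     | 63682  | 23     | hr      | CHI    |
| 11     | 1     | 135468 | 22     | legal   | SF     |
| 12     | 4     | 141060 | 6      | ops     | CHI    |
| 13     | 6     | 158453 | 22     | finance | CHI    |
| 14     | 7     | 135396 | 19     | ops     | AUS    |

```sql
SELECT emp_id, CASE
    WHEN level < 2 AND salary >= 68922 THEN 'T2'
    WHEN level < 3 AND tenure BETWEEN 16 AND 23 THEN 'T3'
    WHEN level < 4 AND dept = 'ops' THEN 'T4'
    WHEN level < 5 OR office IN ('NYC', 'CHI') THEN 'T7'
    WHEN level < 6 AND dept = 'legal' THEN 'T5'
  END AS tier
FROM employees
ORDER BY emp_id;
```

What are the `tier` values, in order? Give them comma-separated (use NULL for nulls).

emp_id=3: level < 6 AND dept = 'legal' → T5
emp_id=4: level < 5 OR office IN ('NYC', 'CHI') → T7
emp_id=5: level < 5 OR office IN ('NYC', 'CHI') → T7
emp_id=6: (no match → NULL) → NULL
emp_id=7: level < 5 OR office IN ('NYC', 'CHI') → T7
emp_id=8: level < 5 OR office IN ('NYC', 'CHI') → T7
emp_id=9: (no match → NULL) → NULL
emp_id=10: level < 5 OR office IN ('NYC', 'CHI') → T7
emp_id=11: level < 2 AND salary >= 68922 → T2
emp_id=12: level < 5 OR office IN ('NYC', 'CHI') → T7
emp_id=13: level < 5 OR office IN ('NYC', 'CHI') → T7
emp_id=14: (no match → NULL) → NULL

T5, T7, T7, NULL, T7, T7, NULL, T7, T2, T7, T7, NULL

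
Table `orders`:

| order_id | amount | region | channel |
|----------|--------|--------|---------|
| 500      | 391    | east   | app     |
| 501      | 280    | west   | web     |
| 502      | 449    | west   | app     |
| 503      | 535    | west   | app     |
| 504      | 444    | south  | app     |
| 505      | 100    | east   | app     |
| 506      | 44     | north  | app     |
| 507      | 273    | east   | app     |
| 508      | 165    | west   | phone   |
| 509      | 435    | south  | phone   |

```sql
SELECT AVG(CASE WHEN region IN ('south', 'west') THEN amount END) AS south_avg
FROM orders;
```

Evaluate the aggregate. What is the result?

order_id=500: ✗
order_id=501: ✓ → 280
order_id=502: ✓ → 449
order_id=503: ✓ → 535
order_id=504: ✓ → 444
order_id=505: ✗
order_id=506: ✗
order_id=507: ✗
order_id=508: ✓ → 165
order_id=509: ✓ → 435
south_avg = (280 + 449 + 535 + 444 + 165 + 435) / 6 = 384.6666666667

384.6666666667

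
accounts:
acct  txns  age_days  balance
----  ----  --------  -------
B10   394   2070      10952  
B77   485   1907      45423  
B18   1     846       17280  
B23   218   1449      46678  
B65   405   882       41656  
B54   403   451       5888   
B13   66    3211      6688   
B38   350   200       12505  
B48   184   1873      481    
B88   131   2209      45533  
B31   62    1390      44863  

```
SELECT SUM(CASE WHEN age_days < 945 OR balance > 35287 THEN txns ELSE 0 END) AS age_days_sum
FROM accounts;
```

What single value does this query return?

2055

acct=B10: ✗
acct=B77: ✓ → 485
acct=B18: ✓ → 1
acct=B23: ✓ → 218
acct=B65: ✓ → 405
acct=B54: ✓ → 403
acct=B13: ✗
acct=B38: ✓ → 350
acct=B48: ✗
acct=B88: ✓ → 131
acct=B31: ✓ → 62
age_days_sum = 485 + 1 + 218 + 405 + 403 + 350 + 131 + 62 = 2055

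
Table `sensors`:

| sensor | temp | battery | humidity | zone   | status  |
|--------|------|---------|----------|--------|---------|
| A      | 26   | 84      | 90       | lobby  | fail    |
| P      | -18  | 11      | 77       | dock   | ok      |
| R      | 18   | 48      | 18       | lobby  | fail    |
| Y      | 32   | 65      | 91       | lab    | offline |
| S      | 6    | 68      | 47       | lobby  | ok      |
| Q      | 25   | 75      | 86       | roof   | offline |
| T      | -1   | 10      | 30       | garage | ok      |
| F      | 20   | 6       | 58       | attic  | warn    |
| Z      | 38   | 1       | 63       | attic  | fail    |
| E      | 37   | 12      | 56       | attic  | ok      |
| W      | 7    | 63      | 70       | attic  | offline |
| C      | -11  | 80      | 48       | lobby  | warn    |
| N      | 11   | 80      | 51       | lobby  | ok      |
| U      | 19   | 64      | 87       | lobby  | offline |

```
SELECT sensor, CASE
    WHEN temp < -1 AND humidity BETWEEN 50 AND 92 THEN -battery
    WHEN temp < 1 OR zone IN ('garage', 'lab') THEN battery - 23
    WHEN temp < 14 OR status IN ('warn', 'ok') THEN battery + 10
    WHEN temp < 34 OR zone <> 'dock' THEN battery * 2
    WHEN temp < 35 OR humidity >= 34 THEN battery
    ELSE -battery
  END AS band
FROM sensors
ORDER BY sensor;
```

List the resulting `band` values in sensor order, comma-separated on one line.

168, 57, 22, 16, 90, -11, 150, 96, 78, -13, 128, 73, 42, 2

sensor=A: temp < 34 OR zone <> 'dock' → 168
sensor=C: temp < 1 OR zone IN ('garage', 'lab') → 57
sensor=E: temp < 14 OR status IN ('warn', 'ok') → 22
sensor=F: temp < 14 OR status IN ('warn', 'ok') → 16
sensor=N: temp < 14 OR status IN ('warn', 'ok') → 90
sensor=P: temp < -1 AND humidity BETWEEN 50 AND 92 → -11
sensor=Q: temp < 34 OR zone <> 'dock' → 150
sensor=R: temp < 34 OR zone <> 'dock' → 96
sensor=S: temp < 14 OR status IN ('warn', 'ok') → 78
sensor=T: temp < 1 OR zone IN ('garage', 'lab') → -13
sensor=U: temp < 34 OR zone <> 'dock' → 128
sensor=W: temp < 14 OR status IN ('warn', 'ok') → 73
sensor=Y: temp < 1 OR zone IN ('garage', 'lab') → 42
sensor=Z: temp < 34 OR zone <> 'dock' → 2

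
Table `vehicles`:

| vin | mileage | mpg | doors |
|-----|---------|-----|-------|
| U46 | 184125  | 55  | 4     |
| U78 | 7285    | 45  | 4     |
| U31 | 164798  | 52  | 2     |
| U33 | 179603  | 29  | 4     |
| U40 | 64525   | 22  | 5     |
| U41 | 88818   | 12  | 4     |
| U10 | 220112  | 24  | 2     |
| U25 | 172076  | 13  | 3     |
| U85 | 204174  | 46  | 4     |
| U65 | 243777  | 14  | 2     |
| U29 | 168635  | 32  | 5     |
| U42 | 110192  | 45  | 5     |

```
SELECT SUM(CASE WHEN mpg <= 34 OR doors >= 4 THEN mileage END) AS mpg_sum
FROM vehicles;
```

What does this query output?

1643322

vin=U46: ✓ → 184125
vin=U78: ✓ → 7285
vin=U31: ✗
vin=U33: ✓ → 179603
vin=U40: ✓ → 64525
vin=U41: ✓ → 88818
vin=U10: ✓ → 220112
vin=U25: ✓ → 172076
vin=U85: ✓ → 204174
vin=U65: ✓ → 243777
vin=U29: ✓ → 168635
vin=U42: ✓ → 110192
mpg_sum = 184125 + 7285 + 179603 + 64525 + 88818 + 220112 + 172076 + 204174 + 243777 + 168635 + 110192 = 1643322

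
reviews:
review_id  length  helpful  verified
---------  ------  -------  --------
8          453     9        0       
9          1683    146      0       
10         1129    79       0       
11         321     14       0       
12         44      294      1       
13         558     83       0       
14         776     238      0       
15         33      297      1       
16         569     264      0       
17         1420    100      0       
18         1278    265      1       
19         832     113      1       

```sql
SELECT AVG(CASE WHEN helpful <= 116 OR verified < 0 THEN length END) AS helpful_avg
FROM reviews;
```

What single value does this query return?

785.5

review_id=8: ✓ → 453
review_id=9: ✗
review_id=10: ✓ → 1129
review_id=11: ✓ → 321
review_id=12: ✗
review_id=13: ✓ → 558
review_id=14: ✗
review_id=15: ✗
review_id=16: ✗
review_id=17: ✓ → 1420
review_id=18: ✗
review_id=19: ✓ → 832
helpful_avg = (453 + 1129 + 321 + 558 + 1420 + 832) / 6 = 785.5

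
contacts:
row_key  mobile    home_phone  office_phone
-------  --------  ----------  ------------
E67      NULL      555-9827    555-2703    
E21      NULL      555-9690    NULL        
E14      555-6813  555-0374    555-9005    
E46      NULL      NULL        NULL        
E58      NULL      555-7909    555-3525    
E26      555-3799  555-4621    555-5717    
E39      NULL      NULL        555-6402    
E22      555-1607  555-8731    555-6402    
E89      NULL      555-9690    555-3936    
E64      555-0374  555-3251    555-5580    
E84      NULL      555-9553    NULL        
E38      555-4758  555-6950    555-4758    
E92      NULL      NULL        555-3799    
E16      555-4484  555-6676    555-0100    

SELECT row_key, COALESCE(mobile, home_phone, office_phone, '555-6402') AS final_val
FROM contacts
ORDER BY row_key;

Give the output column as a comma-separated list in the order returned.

555-6813, 555-4484, 555-9690, 555-1607, 555-3799, 555-4758, 555-6402, 555-6402, 555-7909, 555-0374, 555-9827, 555-9553, 555-9690, 555-3799

row_key=E14: mobile=555-6813 → 555-6813
row_key=E16: mobile=555-4484 → 555-4484
row_key=E21: mobile=NULL, home_phone=555-9690 → 555-9690
row_key=E22: mobile=555-1607 → 555-1607
row_key=E26: mobile=555-3799 → 555-3799
row_key=E38: mobile=555-4758 → 555-4758
row_key=E39: mobile=NULL, home_phone=NULL, office_phone=555-6402 → 555-6402
row_key=E46: mobile=NULL, home_phone=NULL, office_phone=NULL, → literal 555-6402 → 555-6402
row_key=E58: mobile=NULL, home_phone=555-7909 → 555-7909
row_key=E64: mobile=555-0374 → 555-0374
row_key=E67: mobile=NULL, home_phone=555-9827 → 555-9827
row_key=E84: mobile=NULL, home_phone=555-9553 → 555-9553
row_key=E89: mobile=NULL, home_phone=555-9690 → 555-9690
row_key=E92: mobile=NULL, home_phone=NULL, office_phone=555-3799 → 555-3799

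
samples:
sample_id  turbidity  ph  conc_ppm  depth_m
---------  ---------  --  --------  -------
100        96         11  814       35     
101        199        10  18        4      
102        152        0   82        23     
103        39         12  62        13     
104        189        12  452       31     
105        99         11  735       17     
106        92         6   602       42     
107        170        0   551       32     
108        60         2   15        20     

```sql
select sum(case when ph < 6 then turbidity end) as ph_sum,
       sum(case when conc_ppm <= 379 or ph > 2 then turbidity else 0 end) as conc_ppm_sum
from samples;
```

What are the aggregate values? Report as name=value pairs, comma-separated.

[ph_sum: ph < 6]
sample_id=100: ✗
sample_id=101: ✗
sample_id=102: ✓ → 152
sample_id=103: ✗
sample_id=104: ✗
sample_id=105: ✗
sample_id=106: ✗
sample_id=107: ✓ → 170
sample_id=108: ✓ → 60
ph_sum = 152 + 170 + 60 = 382
—
[conc_ppm_sum: conc_ppm <= 379 or ph > 2]
sample_id=100: ✓ → 96
sample_id=101: ✓ → 199
sample_id=102: ✓ → 152
sample_id=103: ✓ → 39
sample_id=104: ✓ → 189
sample_id=105: ✓ → 99
sample_id=106: ✓ → 92
sample_id=107: ✗
sample_id=108: ✓ → 60
conc_ppm_sum = 96 + 199 + 152 + 39 + 189 + 99 + 92 + 60 = 926

ph_sum=382, conc_ppm_sum=926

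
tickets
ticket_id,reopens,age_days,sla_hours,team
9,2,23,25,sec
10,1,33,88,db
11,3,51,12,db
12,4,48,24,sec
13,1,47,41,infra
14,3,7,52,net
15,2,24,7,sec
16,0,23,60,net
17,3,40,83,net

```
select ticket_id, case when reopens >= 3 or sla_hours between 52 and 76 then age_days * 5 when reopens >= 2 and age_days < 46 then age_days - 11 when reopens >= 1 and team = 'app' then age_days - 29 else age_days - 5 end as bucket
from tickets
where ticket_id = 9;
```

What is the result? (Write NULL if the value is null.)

12

ticket_id = 9: reopens=2, age_days=23, sla_hours=25, team=sec.
reopens >= 3 or sla_hours between 52 and 76 → false
reopens >= 2 and age_days < 46 → true → 12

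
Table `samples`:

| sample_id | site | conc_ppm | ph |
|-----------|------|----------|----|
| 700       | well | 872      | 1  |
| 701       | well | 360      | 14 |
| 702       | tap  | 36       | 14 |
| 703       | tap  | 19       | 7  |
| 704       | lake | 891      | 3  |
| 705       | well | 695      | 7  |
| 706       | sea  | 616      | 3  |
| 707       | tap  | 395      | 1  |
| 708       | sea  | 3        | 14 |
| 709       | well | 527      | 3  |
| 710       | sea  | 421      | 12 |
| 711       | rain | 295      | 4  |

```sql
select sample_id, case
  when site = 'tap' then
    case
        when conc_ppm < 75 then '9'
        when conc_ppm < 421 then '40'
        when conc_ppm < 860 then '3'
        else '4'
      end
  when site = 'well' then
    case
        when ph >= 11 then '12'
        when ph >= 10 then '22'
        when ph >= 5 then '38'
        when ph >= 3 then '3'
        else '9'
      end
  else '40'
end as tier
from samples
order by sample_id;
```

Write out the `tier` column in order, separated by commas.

9, 12, 9, 9, 40, 38, 40, 40, 40, 3, 40, 40

sample_id=700: site='well' → inner[ELSE] → 9
sample_id=701: site='well' → inner[ph >= 11] → 12
sample_id=702: site='tap' → inner[conc_ppm < 75] → 9
sample_id=703: site='tap' → inner[conc_ppm < 75] → 9
sample_id=704: site='lake' → outer ELSE → 40
sample_id=705: site='well' → inner[ph >= 5] → 38
sample_id=706: site='sea' → outer ELSE → 40
sample_id=707: site='tap' → inner[conc_ppm < 421] → 40
sample_id=708: site='sea' → outer ELSE → 40
sample_id=709: site='well' → inner[ph >= 3] → 3
sample_id=710: site='sea' → outer ELSE → 40
sample_id=711: site='rain' → outer ELSE → 40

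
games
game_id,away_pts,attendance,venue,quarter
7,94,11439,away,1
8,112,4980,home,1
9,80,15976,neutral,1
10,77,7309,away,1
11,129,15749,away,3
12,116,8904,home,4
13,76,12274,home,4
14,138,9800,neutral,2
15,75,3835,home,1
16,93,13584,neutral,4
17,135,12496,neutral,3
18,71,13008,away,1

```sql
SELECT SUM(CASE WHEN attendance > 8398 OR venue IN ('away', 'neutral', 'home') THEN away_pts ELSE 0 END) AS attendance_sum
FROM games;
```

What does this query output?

game_id=7: ✓ → 94
game_id=8: ✓ → 112
game_id=9: ✓ → 80
game_id=10: ✓ → 77
game_id=11: ✓ → 129
game_id=12: ✓ → 116
game_id=13: ✓ → 76
game_id=14: ✓ → 138
game_id=15: ✓ → 75
game_id=16: ✓ → 93
game_id=17: ✓ → 135
game_id=18: ✓ → 71
attendance_sum = 94 + 112 + 80 + 77 + 129 + 116 + 76 + 138 + 75 + 93 + 135 + 71 = 1196

1196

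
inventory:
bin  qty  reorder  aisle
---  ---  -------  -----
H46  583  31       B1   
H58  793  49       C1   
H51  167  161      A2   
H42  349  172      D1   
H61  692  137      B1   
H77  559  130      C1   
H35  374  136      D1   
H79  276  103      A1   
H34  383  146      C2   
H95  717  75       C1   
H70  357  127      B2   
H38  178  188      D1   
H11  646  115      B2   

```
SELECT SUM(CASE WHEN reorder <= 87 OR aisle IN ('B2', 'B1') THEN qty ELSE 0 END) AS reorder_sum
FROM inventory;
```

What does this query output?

3788

bin=H46: ✓ → 583
bin=H58: ✓ → 793
bin=H51: ✗
bin=H42: ✗
bin=H61: ✓ → 692
bin=H77: ✗
bin=H35: ✗
bin=H79: ✗
bin=H34: ✗
bin=H95: ✓ → 717
bin=H70: ✓ → 357
bin=H38: ✗
bin=H11: ✓ → 646
reorder_sum = 583 + 793 + 692 + 717 + 357 + 646 = 3788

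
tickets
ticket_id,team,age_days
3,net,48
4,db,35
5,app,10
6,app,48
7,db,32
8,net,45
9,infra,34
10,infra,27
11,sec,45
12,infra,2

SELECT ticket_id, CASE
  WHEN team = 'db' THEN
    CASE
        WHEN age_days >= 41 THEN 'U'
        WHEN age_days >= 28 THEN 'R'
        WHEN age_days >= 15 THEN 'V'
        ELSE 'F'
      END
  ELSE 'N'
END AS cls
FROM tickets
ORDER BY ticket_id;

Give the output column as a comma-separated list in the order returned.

ticket_id=3: team='net' → outer ELSE → N
ticket_id=4: team='db' → inner[age_days >= 28] → R
ticket_id=5: team='app' → outer ELSE → N
ticket_id=6: team='app' → outer ELSE → N
ticket_id=7: team='db' → inner[age_days >= 28] → R
ticket_id=8: team='net' → outer ELSE → N
ticket_id=9: team='infra' → outer ELSE → N
ticket_id=10: team='infra' → outer ELSE → N
ticket_id=11: team='sec' → outer ELSE → N
ticket_id=12: team='infra' → outer ELSE → N

N, R, N, N, R, N, N, N, N, N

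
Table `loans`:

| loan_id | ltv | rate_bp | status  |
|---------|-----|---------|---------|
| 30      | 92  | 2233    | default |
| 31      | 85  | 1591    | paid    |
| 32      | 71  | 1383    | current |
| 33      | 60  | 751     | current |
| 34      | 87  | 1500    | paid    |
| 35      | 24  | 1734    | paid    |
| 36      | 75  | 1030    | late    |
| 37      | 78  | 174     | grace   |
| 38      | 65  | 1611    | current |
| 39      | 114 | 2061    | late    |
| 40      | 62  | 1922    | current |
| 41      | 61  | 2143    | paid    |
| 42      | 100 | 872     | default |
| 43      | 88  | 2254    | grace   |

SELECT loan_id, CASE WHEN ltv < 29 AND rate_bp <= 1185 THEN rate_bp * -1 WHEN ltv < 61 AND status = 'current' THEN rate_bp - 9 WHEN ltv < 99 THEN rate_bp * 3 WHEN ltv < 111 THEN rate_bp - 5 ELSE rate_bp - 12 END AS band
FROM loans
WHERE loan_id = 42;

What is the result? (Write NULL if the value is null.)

loan_id = 42: ltv=100, rate_bp=872, status=default.
ltv < 29 AND rate_bp <= 1185 → false
ltv < 61 AND status = 'current' → false
ltv < 99 → false
ltv < 111 → true → 867

867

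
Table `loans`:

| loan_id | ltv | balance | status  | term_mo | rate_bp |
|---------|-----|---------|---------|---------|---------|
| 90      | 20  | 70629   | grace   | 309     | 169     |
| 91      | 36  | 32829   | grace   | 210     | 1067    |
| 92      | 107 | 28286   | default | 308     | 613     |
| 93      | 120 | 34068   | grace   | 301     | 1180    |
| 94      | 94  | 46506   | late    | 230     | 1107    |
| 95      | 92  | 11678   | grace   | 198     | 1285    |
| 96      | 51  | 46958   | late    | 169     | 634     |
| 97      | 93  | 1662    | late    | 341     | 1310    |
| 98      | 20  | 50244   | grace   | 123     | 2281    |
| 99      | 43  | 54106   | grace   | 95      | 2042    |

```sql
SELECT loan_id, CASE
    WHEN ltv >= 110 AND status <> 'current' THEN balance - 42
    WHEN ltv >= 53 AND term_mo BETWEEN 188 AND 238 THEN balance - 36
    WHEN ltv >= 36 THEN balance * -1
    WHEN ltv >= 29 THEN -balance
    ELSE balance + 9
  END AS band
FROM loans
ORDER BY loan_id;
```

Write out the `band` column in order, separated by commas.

70638, -32829, -28286, 34026, 46470, 11642, -46958, -1662, 50253, -54106

loan_id=90: ELSE → 70638
loan_id=91: ltv >= 36 → -32829
loan_id=92: ltv >= 36 → -28286
loan_id=93: ltv >= 110 AND status <> 'current' → 34026
loan_id=94: ltv >= 53 AND term_mo BETWEEN 188 AND 238 → 46470
loan_id=95: ltv >= 53 AND term_mo BETWEEN 188 AND 238 → 11642
loan_id=96: ltv >= 36 → -46958
loan_id=97: ltv >= 36 → -1662
loan_id=98: ELSE → 50253
loan_id=99: ltv >= 36 → -54106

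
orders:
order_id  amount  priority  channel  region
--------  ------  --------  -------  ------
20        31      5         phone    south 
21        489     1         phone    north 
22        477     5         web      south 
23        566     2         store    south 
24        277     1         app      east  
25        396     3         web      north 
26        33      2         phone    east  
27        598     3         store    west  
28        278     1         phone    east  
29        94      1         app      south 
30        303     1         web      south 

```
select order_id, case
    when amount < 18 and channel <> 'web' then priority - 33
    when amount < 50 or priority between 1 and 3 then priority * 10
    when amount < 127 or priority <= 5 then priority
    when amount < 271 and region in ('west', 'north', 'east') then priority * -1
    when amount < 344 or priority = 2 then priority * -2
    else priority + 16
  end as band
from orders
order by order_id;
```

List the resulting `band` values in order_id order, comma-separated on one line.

order_id=20: amount < 50 or priority between 1 and 3 → 50
order_id=21: amount < 50 or priority between 1 and 3 → 10
order_id=22: amount < 127 or priority <= 5 → 5
order_id=23: amount < 50 or priority between 1 and 3 → 20
order_id=24: amount < 50 or priority between 1 and 3 → 10
order_id=25: amount < 50 or priority between 1 and 3 → 30
order_id=26: amount < 50 or priority between 1 and 3 → 20
order_id=27: amount < 50 or priority between 1 and 3 → 30
order_id=28: amount < 50 or priority between 1 and 3 → 10
order_id=29: amount < 50 or priority between 1 and 3 → 10
order_id=30: amount < 50 or priority between 1 and 3 → 10

50, 10, 5, 20, 10, 30, 20, 30, 10, 10, 10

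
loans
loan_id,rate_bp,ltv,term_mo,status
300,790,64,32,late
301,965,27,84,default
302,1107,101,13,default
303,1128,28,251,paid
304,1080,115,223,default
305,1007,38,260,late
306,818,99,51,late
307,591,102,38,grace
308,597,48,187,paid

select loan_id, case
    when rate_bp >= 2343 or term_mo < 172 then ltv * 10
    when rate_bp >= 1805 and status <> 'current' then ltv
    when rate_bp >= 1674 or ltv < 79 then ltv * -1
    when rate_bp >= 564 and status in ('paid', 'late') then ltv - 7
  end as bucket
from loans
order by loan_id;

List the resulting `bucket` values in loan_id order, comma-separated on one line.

loan_id=300: rate_bp >= 2343 or term_mo < 172 → 640
loan_id=301: rate_bp >= 2343 or term_mo < 172 → 270
loan_id=302: rate_bp >= 2343 or term_mo < 172 → 1010
loan_id=303: rate_bp >= 1674 or ltv < 79 → -28
loan_id=304: (no match → NULL) → NULL
loan_id=305: rate_bp >= 1674 or ltv < 79 → -38
loan_id=306: rate_bp >= 2343 or term_mo < 172 → 990
loan_id=307: rate_bp >= 2343 or term_mo < 172 → 1020
loan_id=308: rate_bp >= 1674 or ltv < 79 → -48

640, 270, 1010, -28, NULL, -38, 990, 1020, -48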